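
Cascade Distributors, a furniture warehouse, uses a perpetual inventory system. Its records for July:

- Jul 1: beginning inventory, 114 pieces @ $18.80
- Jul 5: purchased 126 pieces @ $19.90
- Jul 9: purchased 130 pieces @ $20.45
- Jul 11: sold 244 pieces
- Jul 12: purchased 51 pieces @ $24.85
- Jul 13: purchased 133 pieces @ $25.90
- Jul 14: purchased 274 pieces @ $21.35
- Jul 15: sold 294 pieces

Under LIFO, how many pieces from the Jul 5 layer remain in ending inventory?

12

Jul 11, 244 sold [LIFO — newest first]: 130 @ $20.45 + 114 @ $19.90 = $4,927.10
Jul 15, 294 sold [LIFO — newest first]: 274 @ $21.35 + 20 @ $25.90 = $6,367.90
Total COGS = $4,927.10 + $6,367.90 = $11,295.00
Ending inventory: 114 @ $18.80 + 12 @ $19.90 + 51 @ $24.85 + 113 @ $25.90 = $6,576.05
Check: goods available $17,871.05 = COGS $11,295.00 + ending $6,576.05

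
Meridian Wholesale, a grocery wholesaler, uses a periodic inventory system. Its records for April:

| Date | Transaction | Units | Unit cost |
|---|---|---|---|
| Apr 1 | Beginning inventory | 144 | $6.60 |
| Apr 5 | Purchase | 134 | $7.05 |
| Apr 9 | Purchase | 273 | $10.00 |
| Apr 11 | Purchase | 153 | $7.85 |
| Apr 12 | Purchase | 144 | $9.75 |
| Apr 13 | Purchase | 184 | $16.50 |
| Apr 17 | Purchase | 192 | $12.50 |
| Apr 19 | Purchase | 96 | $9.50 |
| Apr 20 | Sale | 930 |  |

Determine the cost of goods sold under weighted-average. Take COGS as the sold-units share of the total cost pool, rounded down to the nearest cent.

Apr 20, sell 930: 930/1320 × $13,578.15 → $9,566.42
Ending inventory (cost pool remaining) = $4,011.73

COGS = $9,566.42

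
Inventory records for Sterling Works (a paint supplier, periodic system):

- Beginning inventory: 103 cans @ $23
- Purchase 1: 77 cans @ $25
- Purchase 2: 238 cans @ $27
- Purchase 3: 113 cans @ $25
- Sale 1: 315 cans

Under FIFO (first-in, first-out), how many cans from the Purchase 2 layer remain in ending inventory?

103

Sale 1 (315) [FIFO — oldest first]: 103 @ $23 + 77 @ $25 + 135 @ $27 = $7,939
Ending inventory: 103 @ $27 + 113 @ $25 = $5,606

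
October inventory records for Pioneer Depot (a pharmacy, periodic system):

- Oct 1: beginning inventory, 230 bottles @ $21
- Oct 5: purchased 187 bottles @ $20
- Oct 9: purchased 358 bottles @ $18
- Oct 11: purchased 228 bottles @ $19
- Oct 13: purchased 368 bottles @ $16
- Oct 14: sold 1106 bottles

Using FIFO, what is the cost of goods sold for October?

COGS = $20,994

Oct 14, 1106 sold [FIFO — oldest first]: 230 @ $21 + 187 @ $20 + 358 @ $18 + 228 @ $19 + 103 @ $16 = $20,994
Ending inventory: 265 @ $16 = $4,240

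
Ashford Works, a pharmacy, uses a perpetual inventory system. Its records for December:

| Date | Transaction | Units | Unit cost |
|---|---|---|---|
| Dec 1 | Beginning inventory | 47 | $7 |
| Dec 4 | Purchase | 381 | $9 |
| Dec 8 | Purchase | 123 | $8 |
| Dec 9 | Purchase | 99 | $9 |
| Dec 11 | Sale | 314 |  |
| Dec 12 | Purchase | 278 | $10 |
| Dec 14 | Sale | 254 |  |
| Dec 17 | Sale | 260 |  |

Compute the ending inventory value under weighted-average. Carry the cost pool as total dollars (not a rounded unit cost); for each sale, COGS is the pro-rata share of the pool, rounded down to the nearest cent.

After Dec 1: 47 on hand, pool $329.00 (≈ $7.0000 each)
After Dec 4: 428 on hand, pool $3,758.00 (≈ $8.7804 each)
After Dec 8: 551 on hand, pool $4,742.00 (≈ $8.6062 each)
After Dec 9: 650 on hand, pool $5,633.00 (≈ $8.6662 each)
Dec 11, sell 314: 314/650 × $5,633.00 → $2,721.17
After Dec 12: 614 on hand, pool $5,691.83 (≈ $9.2701 each)
Dec 14, sell 254: 254/614 × $5,691.83 → $2,354.60
Dec 17, sell 260: 260/360 × $3,337.23 → $2,410.22
Total COGS = $2,721.17 + $2,354.60 + $2,410.22 = $7,485.99
Ending inventory (cost pool remaining) = $927.01

Ending inventory = $927.01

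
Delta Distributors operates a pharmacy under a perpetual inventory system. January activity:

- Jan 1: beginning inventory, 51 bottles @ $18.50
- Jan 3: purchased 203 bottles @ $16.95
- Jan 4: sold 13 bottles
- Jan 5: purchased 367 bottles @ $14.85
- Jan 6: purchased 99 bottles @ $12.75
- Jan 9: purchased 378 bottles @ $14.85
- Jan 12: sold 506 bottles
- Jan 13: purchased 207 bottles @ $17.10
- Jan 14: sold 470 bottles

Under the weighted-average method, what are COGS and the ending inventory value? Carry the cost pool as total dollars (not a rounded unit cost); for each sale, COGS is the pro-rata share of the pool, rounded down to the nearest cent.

After Jan 1: 51 on hand, pool $943.50 (≈ $18.5000 each)
After Jan 3: 254 on hand, pool $4,384.35 (≈ $17.2612 each)
Jan 4, sell 13: 13/254 × $4,384.35 → $224.39
After Jan 5: 608 on hand, pool $9,609.91 (≈ $15.8058 each)
After Jan 6: 707 on hand, pool $10,872.16 (≈ $15.3779 each)
After Jan 9: 1085 on hand, pool $16,485.46 (≈ $15.1940 each)
Jan 12, sell 506: 506/1085 × $16,485.46 → $7,688.15
After Jan 13: 786 on hand, pool $12,337.01 (≈ $15.6959 each)
Jan 14, sell 470: 470/786 × $12,337.01 → $7,377.09
Total COGS = $224.39 + $7,688.15 + $7,377.09 = $15,289.63
Ending inventory (cost pool remaining) = $4,959.92

COGS = $15,289.63; ending inventory = $4,959.92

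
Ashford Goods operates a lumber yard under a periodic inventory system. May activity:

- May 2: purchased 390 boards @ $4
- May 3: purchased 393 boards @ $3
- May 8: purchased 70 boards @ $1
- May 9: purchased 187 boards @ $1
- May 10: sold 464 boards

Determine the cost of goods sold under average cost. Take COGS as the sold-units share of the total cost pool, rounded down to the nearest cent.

COGS = $1,336.67

May 10, sell 464: 464/1040 × $2,996.00 → $1,336.67
Ending inventory (cost pool remaining) = $1,659.33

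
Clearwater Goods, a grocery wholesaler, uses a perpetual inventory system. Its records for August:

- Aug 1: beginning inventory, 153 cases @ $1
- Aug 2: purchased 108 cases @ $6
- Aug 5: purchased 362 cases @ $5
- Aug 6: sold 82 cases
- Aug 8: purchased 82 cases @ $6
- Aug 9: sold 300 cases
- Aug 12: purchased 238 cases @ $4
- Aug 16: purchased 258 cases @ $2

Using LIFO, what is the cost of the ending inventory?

Ending inventory = $2,579

Aug 6, 82 sold [LIFO — newest first]: 82 @ $5 = $410
Aug 9, 300 sold [LIFO — newest first]: 82 @ $6 + 218 @ $5 = $1,582
Total COGS = $410 + $1,582 = $1,992
Ending inventory: 153 @ $1 + 108 @ $6 + 62 @ $5 + 238 @ $4 + 258 @ $2 = $2,579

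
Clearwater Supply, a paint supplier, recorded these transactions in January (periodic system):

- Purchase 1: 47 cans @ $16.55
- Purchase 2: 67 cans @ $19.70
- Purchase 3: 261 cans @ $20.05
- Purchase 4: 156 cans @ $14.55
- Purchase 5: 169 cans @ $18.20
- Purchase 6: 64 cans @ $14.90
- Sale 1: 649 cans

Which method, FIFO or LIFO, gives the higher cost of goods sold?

FIFO

FIFO COGS: 47 @ $16.55 + 67 @ $19.70 + 261 @ $20.05 + 156 @ $14.55 + 118 @ $18.20 = $11,748.20
LIFO COGS: 64 @ $14.90 + 169 @ $18.20 + 156 @ $14.55 + 260 @ $20.05 = $11,512.20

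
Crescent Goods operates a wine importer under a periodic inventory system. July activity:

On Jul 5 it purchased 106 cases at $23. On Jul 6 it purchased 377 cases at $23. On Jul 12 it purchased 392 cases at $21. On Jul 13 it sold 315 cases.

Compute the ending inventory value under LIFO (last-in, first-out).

Ending inventory = $12,726

Jul 13, 315 sold [LIFO — newest first]: 315 @ $21 = $6,615
Ending inventory: 106 @ $23 + 377 @ $23 + 77 @ $21 = $12,726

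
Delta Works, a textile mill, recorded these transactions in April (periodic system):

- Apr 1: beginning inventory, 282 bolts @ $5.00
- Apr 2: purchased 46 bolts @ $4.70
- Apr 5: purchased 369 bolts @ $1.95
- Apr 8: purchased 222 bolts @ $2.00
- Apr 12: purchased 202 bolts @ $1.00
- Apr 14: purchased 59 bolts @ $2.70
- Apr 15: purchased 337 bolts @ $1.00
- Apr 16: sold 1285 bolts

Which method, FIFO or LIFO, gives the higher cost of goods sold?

FIFO COGS: 282 @ $5.00 + 46 @ $4.70 + 369 @ $1.95 + 222 @ $2.00 + 202 @ $1.00 + 59 @ $2.70 + 105 @ $1.00 = $3,256.05
LIFO COGS: 337 @ $1.00 + 59 @ $2.70 + 202 @ $1.00 + 222 @ $2.00 + 369 @ $1.95 + 46 @ $4.70 + 50 @ $5.00 = $2,328.05

FIFO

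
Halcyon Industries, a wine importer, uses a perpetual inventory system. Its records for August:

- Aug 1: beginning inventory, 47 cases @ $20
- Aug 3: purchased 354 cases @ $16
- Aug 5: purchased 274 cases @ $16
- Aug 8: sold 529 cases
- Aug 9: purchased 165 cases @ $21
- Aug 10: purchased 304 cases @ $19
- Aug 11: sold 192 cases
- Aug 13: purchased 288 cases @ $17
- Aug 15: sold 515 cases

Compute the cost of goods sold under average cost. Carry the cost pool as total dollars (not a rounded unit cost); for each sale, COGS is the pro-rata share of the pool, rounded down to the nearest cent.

After Aug 1: 47 on hand, pool $940.00 (≈ $20.0000 each)
After Aug 3: 401 on hand, pool $6,604.00 (≈ $16.4688 each)
After Aug 5: 675 on hand, pool $10,988.00 (≈ $16.2785 each)
Aug 8, sell 529: 529/675 × $10,988.00 → $8,611.33
After Aug 9: 311 on hand, pool $5,841.67 (≈ $18.7835 each)
After Aug 10: 615 on hand, pool $11,617.67 (≈ $18.8905 each)
Aug 11, sell 192: 192/615 × $11,617.67 → $3,626.97
After Aug 13: 711 on hand, pool $12,886.70 (≈ $18.1248 each)
Aug 15, sell 515: 515/711 × $12,886.70 → $9,334.24
Total COGS = $8,611.33 + $3,626.97 + $9,334.24 = $21,572.54
Ending inventory (cost pool remaining) = $3,552.46

COGS = $21,572.54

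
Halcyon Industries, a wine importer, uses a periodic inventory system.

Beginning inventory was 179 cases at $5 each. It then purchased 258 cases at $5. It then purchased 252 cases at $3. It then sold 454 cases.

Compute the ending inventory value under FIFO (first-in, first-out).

Sale 1 (454) [FIFO — oldest first]: 179 @ $5 + 258 @ $5 + 17 @ $3 = $2,236
Ending inventory: 235 @ $3 = $705
Check: goods available $2,941 = COGS $2,236 + ending $705

Ending inventory = $705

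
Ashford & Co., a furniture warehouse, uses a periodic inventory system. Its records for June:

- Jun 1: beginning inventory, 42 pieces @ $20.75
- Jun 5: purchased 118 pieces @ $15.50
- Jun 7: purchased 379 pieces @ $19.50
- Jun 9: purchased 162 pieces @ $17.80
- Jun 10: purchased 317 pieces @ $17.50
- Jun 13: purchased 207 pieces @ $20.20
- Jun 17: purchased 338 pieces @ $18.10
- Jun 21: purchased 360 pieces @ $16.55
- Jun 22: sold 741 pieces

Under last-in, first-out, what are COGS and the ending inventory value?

Jun 22, 741 sold [LIFO — newest first]: 360 @ $16.55 + 338 @ $18.10 + 43 @ $20.20 = $12,944.40
Ending inventory: 42 @ $20.75 + 118 @ $15.50 + 379 @ $19.50 + 162 @ $17.80 + 317 @ $17.50 + 164 @ $20.20 = $21,834.90
Check: goods available $34,779.30 = COGS $12,944.40 + ending $21,834.90

COGS = $12,944.40; ending inventory = $21,834.90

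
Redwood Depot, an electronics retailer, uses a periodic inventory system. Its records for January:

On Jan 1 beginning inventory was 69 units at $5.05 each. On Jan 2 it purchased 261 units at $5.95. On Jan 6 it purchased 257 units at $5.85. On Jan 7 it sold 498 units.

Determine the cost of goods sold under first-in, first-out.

Jan 7, 498 sold [FIFO — oldest first]: 69 @ $5.05 + 261 @ $5.95 + 168 @ $5.85 = $2,884.20
Ending inventory: 89 @ $5.85 = $520.65

COGS = $2,884.20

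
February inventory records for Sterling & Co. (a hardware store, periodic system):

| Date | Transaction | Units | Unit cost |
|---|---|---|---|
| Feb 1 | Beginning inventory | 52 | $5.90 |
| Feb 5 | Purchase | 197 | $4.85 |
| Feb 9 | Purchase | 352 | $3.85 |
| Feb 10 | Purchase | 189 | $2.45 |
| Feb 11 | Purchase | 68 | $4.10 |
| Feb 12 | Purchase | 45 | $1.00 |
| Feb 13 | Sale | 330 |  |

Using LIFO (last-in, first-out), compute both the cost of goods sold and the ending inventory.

COGS = $894.65; ending inventory = $2,509.65

Feb 13, 330 sold [LIFO — newest first]: 45 @ $1.00 + 68 @ $4.10 + 189 @ $2.45 + 28 @ $3.85 = $894.65
Ending inventory: 52 @ $5.90 + 197 @ $4.85 + 324 @ $3.85 = $2,509.65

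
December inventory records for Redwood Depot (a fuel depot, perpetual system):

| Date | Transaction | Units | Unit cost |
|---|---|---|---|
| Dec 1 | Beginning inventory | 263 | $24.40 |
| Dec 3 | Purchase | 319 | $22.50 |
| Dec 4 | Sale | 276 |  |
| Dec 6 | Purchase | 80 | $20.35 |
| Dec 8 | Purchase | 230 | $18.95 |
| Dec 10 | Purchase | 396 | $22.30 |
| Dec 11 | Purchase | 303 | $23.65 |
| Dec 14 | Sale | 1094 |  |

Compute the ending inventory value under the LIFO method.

Dec 4, 276 sold [LIFO — newest first]: 276 @ $22.50 = $6,210.00
Dec 14, 1094 sold [LIFO — newest first]: 303 @ $23.65 + 396 @ $22.30 + 230 @ $18.95 + 80 @ $20.35 + 43 @ $22.50 + 42 @ $24.40 = $23,975.55
Total COGS = $6,210.00 + $23,975.55 = $30,185.55
Ending inventory: 221 @ $24.40 = $5,392.40
Check: goods available $35,577.95 = COGS $30,185.55 + ending $5,392.40

Ending inventory = $5,392.40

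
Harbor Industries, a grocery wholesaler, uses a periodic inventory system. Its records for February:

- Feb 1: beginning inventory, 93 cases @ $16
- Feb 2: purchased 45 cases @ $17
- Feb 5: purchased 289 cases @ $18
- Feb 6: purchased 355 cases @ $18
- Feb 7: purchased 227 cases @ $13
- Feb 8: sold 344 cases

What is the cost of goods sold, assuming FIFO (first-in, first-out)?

Feb 8, 344 sold [FIFO — oldest first]: 93 @ $16 + 45 @ $17 + 206 @ $18 = $5,961
Ending inventory: 83 @ $18 + 355 @ $18 + 227 @ $13 = $10,835

COGS = $5,961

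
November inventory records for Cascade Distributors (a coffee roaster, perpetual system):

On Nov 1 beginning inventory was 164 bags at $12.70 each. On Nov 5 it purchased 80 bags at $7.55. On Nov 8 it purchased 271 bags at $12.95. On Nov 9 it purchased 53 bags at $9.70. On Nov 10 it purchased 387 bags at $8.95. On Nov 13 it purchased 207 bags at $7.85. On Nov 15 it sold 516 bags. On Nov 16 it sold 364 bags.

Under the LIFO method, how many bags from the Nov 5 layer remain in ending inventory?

Nov 15, 516 sold [LIFO — newest first]: 207 @ $7.85 + 309 @ $8.95 = $4,390.50
Nov 16, 364 sold [LIFO — newest first]: 78 @ $8.95 + 53 @ $9.70 + 233 @ $12.95 = $4,229.55
Total COGS = $4,390.50 + $4,229.55 = $8,620.05
Ending inventory: 164 @ $12.70 + 80 @ $7.55 + 38 @ $12.95 = $3,178.90
Check: goods available $11,798.95 = COGS $8,620.05 + ending $3,178.90

80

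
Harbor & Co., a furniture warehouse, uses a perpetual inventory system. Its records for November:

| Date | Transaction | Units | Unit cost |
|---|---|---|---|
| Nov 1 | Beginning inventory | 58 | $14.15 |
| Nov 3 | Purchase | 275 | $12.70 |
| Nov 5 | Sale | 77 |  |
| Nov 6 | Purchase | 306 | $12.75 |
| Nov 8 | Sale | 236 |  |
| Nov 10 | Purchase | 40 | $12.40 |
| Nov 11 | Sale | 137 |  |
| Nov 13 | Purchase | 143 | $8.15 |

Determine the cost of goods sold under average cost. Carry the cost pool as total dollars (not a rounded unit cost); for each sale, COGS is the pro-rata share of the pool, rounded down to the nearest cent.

After Nov 1: 58 on hand, pool $820.70 (≈ $14.1500 each)
After Nov 3: 333 on hand, pool $4,313.20 (≈ $12.9526 each)
Nov 5, sell 77: 77/333 × $4,313.20 → $997.34
After Nov 6: 562 on hand, pool $7,217.36 (≈ $12.8423 each)
Nov 8, sell 236: 236/562 × $7,217.36 → $3,030.77
After Nov 10: 366 on hand, pool $4,682.59 (≈ $12.7940 each)
Nov 11, sell 137: 137/366 × $4,682.59 → $1,752.77
After Nov 13: 372 on hand, pool $4,095.27 (≈ $11.0088 each)
Total COGS = $997.34 + $3,030.77 + $1,752.77 = $5,780.88
Ending inventory (cost pool remaining) = $4,095.27

COGS = $5,780.88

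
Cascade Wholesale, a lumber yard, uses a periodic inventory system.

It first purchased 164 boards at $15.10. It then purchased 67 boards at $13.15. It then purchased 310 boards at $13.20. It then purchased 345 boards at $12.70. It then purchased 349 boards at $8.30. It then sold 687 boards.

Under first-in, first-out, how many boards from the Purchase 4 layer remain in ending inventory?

199

Sale 1 (687) [FIFO — oldest first]: 164 @ $15.10 + 67 @ $13.15 + 310 @ $13.20 + 146 @ $12.70 = $9,303.65
Ending inventory: 199 @ $12.70 + 349 @ $8.30 = $5,424.00
Check: goods available $14,727.65 = COGS $9,303.65 + ending $5,424.00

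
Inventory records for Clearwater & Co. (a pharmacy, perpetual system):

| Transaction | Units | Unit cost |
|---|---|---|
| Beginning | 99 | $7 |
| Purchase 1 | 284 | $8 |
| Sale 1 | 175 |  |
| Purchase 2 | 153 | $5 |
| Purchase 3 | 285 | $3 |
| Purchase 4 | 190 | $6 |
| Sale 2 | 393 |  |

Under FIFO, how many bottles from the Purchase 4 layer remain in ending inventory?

190

Sale 1 (175) [FIFO — oldest first]: 99 @ $7 + 76 @ $8 = $1,301
Sale 2 (393) [FIFO — oldest first]: 208 @ $8 + 153 @ $5 + 32 @ $3 = $2,525
Total COGS = $1,301 + $2,525 = $3,826
Ending inventory: 253 @ $3 + 190 @ $6 = $1,899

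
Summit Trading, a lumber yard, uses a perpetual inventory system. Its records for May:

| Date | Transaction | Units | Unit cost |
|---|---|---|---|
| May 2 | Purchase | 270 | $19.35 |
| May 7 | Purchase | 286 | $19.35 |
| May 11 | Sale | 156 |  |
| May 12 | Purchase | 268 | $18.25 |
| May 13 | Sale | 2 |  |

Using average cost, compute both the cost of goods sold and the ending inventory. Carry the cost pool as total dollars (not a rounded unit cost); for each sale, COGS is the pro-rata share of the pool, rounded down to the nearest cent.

After May 2: 270 on hand, pool $5,224.50 (≈ $19.3500 each)
After May 7: 556 on hand, pool $10,758.60 (≈ $19.3500 each)
May 11, sell 156: 156/556 × $10,758.60 → $3,018.60
After May 12: 668 on hand, pool $12,631.00 (≈ $18.9087 each)
May 13, sell 2: 2/668 × $12,631.00 → $37.81
Total COGS = $3,018.60 + $37.81 = $3,056.41
Ending inventory (cost pool remaining) = $12,593.19

COGS = $3,056.41; ending inventory = $12,593.19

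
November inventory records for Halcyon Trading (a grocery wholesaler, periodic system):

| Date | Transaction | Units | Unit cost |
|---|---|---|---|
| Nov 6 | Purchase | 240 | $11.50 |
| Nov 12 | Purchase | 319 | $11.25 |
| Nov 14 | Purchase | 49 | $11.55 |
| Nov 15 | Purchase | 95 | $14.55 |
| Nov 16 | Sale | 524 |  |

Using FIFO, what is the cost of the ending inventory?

Nov 16, 524 sold [FIFO — oldest first]: 240 @ $11.50 + 284 @ $11.25 = $5,955.00
Ending inventory: 35 @ $11.25 + 49 @ $11.55 + 95 @ $14.55 = $2,341.95

Ending inventory = $2,341.95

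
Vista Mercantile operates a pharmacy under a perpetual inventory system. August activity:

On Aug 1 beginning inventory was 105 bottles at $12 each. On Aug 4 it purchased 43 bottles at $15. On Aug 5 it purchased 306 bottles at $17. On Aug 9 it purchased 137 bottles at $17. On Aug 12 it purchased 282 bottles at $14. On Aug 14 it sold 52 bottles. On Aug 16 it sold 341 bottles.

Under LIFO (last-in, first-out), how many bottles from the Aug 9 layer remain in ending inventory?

26

Aug 14, 52 sold [LIFO — newest first]: 52 @ $14 = $728
Aug 16, 341 sold [LIFO — newest first]: 230 @ $14 + 111 @ $17 = $5,107
Total COGS = $728 + $5,107 = $5,835
Ending inventory: 105 @ $12 + 43 @ $15 + 306 @ $17 + 26 @ $17 = $7,549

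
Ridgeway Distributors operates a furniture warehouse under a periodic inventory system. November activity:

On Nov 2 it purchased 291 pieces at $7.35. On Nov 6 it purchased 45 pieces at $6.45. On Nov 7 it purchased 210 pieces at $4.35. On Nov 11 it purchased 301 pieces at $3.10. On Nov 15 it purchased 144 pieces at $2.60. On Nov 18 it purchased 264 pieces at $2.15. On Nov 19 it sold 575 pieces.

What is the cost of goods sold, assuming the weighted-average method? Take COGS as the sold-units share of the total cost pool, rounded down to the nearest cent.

COGS = $2,390.57

Nov 19, sell 575: 575/1255 × $5,217.70 → $2,390.57
Ending inventory (cost pool remaining) = $2,827.13
Check: goods available $5,217.70 = COGS $2,390.57 + ending $2,827.13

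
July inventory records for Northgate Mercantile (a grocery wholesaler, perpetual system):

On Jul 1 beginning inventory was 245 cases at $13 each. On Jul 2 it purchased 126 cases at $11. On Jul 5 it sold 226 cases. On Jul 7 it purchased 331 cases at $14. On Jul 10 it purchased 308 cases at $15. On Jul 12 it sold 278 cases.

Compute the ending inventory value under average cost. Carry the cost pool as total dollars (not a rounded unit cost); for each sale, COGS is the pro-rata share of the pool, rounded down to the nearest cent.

Ending inventory = $7,125.64

After Jul 1: 245 on hand, pool $3,185.00 (≈ $13.0000 each)
After Jul 2: 371 on hand, pool $4,571.00 (≈ $12.3208 each)
Jul 5, sell 226: 226/371 × $4,571.00 → $2,784.49
After Jul 7: 476 on hand, pool $6,420.51 (≈ $13.4885 each)
After Jul 10: 784 on hand, pool $11,040.51 (≈ $14.0823 each)
Jul 12, sell 278: 278/784 × $11,040.51 → $3,914.87
Total COGS = $2,784.49 + $3,914.87 = $6,699.36
Ending inventory (cost pool remaining) = $7,125.64
Check: goods available $13,825.00 = COGS $6,699.36 + ending $7,125.64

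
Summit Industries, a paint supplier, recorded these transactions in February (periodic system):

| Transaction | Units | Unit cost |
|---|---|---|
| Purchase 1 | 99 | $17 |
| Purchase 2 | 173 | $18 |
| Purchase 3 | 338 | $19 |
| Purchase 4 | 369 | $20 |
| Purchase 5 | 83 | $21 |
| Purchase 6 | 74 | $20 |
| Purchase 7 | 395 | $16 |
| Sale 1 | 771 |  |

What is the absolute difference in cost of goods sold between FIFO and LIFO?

$516

FIFO COGS: 99 @ $17 + 173 @ $18 + 338 @ $19 + 161 @ $20 = $14,439
LIFO COGS: 395 @ $16 + 74 @ $20 + 83 @ $21 + 219 @ $20 = $13,923
Difference = |$14,439 − $13,923| = $516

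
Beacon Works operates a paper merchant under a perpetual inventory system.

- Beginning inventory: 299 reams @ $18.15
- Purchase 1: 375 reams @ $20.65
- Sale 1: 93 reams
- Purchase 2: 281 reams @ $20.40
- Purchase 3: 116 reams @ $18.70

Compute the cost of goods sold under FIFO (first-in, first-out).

Sale 1 (93) [FIFO — oldest first]: 93 @ $18.15 = $1,687.95
Ending inventory: 206 @ $18.15 + 375 @ $20.65 + 281 @ $20.40 + 116 @ $18.70 = $19,384.25
Check: goods available $21,072.20 = COGS $1,687.95 + ending $19,384.25

COGS = $1,687.95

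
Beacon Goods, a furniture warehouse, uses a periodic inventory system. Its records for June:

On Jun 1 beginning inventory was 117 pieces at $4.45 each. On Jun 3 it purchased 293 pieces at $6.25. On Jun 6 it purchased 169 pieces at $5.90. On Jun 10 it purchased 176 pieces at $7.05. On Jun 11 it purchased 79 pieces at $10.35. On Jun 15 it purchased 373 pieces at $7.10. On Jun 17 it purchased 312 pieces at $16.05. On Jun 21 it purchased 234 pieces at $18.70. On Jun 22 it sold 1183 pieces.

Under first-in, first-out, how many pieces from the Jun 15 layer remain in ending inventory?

24

Jun 22, 1183 sold [FIFO — oldest first]: 117 @ $4.45 + 293 @ $6.25 + 169 @ $5.90 + 176 @ $7.05 + 79 @ $10.35 + 349 @ $7.10 = $7,885.35
Ending inventory: 24 @ $7.10 + 312 @ $16.05 + 234 @ $18.70 = $9,553.80
Check: goods available $17,439.15 = COGS $7,885.35 + ending $9,553.80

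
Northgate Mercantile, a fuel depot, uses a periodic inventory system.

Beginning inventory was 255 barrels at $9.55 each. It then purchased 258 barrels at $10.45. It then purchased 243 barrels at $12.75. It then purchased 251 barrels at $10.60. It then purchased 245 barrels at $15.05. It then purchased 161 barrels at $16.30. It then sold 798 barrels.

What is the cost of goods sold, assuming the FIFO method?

COGS = $8,674.80

Sale 1 (798) [FIFO — oldest first]: 255 @ $9.55 + 258 @ $10.45 + 243 @ $12.75 + 42 @ $10.60 = $8,674.80
Ending inventory: 209 @ $10.60 + 245 @ $15.05 + 161 @ $16.30 = $8,526.95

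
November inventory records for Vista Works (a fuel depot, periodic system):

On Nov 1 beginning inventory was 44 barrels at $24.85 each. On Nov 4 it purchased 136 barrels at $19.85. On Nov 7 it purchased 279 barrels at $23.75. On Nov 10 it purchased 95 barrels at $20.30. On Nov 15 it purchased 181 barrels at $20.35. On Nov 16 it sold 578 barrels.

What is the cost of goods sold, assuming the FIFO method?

Nov 16, 578 sold [FIFO — oldest first]: 44 @ $24.85 + 136 @ $19.85 + 279 @ $23.75 + 95 @ $20.30 + 24 @ $20.35 = $12,836.15
Ending inventory: 157 @ $20.35 = $3,194.95

COGS = $12,836.15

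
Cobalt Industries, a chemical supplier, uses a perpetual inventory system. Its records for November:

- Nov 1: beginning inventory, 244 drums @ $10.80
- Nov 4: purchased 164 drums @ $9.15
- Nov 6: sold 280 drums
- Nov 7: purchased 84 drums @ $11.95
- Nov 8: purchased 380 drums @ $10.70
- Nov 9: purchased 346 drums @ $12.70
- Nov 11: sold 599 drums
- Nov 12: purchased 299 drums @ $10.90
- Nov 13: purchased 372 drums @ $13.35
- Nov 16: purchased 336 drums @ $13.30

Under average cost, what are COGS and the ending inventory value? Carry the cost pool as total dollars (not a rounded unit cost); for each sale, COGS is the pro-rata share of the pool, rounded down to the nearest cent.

After Nov 1: 244 on hand, pool $2,635.20 (≈ $10.8000 each)
After Nov 4: 408 on hand, pool $4,135.80 (≈ $10.1368 each)
Nov 6, sell 280: 280/408 × $4,135.80 → $2,838.29
After Nov 7: 212 on hand, pool $2,301.31 (≈ $10.8552 each)
After Nov 8: 592 on hand, pool $6,367.31 (≈ $10.7556 each)
After Nov 9: 938 on hand, pool $10,761.51 (≈ $11.4728 each)
Nov 11, sell 599: 599/938 × $10,761.51 → $6,872.22
After Nov 12: 638 on hand, pool $7,148.39 (≈ $11.2044 each)
After Nov 13: 1010 on hand, pool $12,114.59 (≈ $11.9946 each)
After Nov 16: 1346 on hand, pool $16,583.39 (≈ $12.3205 each)
Total COGS = $2,838.29 + $6,872.22 = $9,710.51
Ending inventory (cost pool remaining) = $16,583.39
Check: goods available $26,293.90 = COGS $9,710.51 + ending $16,583.39

COGS = $9,710.51; ending inventory = $16,583.39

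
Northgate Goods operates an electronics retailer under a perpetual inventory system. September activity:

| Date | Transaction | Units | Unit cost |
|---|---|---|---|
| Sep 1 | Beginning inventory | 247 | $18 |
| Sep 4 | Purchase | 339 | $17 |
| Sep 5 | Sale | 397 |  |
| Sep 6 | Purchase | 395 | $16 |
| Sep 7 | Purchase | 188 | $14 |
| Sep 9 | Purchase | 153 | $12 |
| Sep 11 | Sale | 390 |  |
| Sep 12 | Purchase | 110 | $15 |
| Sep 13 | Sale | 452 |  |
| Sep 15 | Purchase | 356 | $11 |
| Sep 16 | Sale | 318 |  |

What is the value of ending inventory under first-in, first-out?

Ending inventory = $2,541

Sep 5, 397 sold [FIFO — oldest first]: 247 @ $18 + 150 @ $17 = $6,996
Sep 11, 390 sold [FIFO — oldest first]: 189 @ $17 + 201 @ $16 = $6,429
Sep 13, 452 sold [FIFO — oldest first]: 194 @ $16 + 188 @ $14 + 70 @ $12 = $6,576
Sep 16, 318 sold [FIFO — oldest first]: 83 @ $12 + 110 @ $15 + 125 @ $11 = $4,021
Total COGS = $6,996 + $6,429 + $6,576 + $4,021 = $24,022
Ending inventory: 231 @ $11 = $2,541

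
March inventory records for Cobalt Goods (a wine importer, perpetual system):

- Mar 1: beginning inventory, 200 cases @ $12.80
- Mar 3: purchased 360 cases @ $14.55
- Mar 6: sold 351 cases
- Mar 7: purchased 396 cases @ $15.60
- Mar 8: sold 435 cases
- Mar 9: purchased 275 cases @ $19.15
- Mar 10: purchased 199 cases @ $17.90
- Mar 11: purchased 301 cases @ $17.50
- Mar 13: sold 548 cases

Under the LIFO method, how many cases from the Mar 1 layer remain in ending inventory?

Mar 6, 351 sold [LIFO — newest first]: 351 @ $14.55 = $5,107.05
Mar 8, 435 sold [LIFO — newest first]: 396 @ $15.60 + 9 @ $14.55 + 30 @ $12.80 = $6,692.55
Mar 13, 548 sold [LIFO — newest first]: 301 @ $17.50 + 199 @ $17.90 + 48 @ $19.15 = $9,748.80
Total COGS = $5,107.05 + $6,692.55 + $9,748.80 = $21,548.40
Ending inventory: 170 @ $12.80 + 227 @ $19.15 = $6,523.05

170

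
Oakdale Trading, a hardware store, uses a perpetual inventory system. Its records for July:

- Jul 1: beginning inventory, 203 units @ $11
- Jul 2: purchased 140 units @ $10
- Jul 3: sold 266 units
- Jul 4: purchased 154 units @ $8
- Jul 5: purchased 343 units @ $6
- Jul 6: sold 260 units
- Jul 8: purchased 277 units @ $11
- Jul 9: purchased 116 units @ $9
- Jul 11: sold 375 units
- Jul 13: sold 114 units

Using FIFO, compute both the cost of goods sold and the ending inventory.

COGS = $8,848; ending inventory = $2,166

Jul 3, 266 sold [FIFO — oldest first]: 203 @ $11 + 63 @ $10 = $2,863
Jul 6, 260 sold [FIFO — oldest first]: 77 @ $10 + 154 @ $8 + 29 @ $6 = $2,176
Jul 11, 375 sold [FIFO — oldest first]: 314 @ $6 + 61 @ $11 = $2,555
Jul 13, 114 sold [FIFO — oldest first]: 114 @ $11 = $1,254
Total COGS = $2,863 + $2,176 + $2,555 + $1,254 = $8,848
Ending inventory: 102 @ $11 + 116 @ $9 = $2,166
Check: goods available $11,014 = COGS $8,848 + ending $2,166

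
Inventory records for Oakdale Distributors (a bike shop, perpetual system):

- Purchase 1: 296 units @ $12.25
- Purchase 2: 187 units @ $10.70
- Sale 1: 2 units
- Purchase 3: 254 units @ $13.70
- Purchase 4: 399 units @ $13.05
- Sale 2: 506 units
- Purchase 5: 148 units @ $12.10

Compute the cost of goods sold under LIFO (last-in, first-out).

Sale 1 (2) [LIFO — newest first]: 2 @ $10.70 = $21.40
Sale 2 (506) [LIFO — newest first]: 399 @ $13.05 + 107 @ $13.70 = $6,672.85
Total COGS = $21.40 + $6,672.85 = $6,694.25
Ending inventory: 296 @ $12.25 + 185 @ $10.70 + 147 @ $13.70 + 148 @ $12.10 = $9,410.20

COGS = $6,694.25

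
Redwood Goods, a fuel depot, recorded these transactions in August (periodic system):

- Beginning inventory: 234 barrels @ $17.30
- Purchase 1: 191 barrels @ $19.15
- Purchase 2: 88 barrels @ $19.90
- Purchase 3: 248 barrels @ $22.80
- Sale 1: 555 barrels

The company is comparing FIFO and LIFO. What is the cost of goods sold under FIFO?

COGS = $10,414.65

FIFO COGS: 234 @ $17.30 + 191 @ $19.15 + 88 @ $19.90 + 42 @ $22.80 = $10,414.65
LIFO COGS: 248 @ $22.80 + 88 @ $19.90 + 191 @ $19.15 + 28 @ $17.30 = $11,547.65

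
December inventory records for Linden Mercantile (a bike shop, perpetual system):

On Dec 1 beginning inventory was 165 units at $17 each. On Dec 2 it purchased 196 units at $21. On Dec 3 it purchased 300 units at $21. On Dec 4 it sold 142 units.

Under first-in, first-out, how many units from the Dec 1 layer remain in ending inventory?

23

Dec 4, 142 sold [FIFO — oldest first]: 142 @ $17 = $2,414
Ending inventory: 23 @ $17 + 196 @ $21 + 300 @ $21 = $10,807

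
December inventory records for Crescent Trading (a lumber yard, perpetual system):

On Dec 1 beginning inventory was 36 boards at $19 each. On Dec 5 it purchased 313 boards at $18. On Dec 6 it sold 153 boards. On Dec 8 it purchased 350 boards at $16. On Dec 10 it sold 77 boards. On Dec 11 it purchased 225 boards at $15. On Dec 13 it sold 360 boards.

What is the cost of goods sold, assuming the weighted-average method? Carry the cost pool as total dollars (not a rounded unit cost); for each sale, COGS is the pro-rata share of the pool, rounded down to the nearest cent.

COGS = $9,886.87

After Dec 1: 36 on hand, pool $684.00 (≈ $19.0000 each)
After Dec 5: 349 on hand, pool $6,318.00 (≈ $18.1032 each)
Dec 6, sell 153: 153/349 × $6,318.00 → $2,769.78
After Dec 8: 546 on hand, pool $9,148.22 (≈ $16.7550 each)
Dec 10, sell 77: 77/546 × $9,148.22 → $1,290.13
After Dec 11: 694 on hand, pool $11,233.09 (≈ $16.1860 each)
Dec 13, sell 360: 360/694 × $11,233.09 → $5,826.96
Total COGS = $2,769.78 + $1,290.13 + $5,826.96 = $9,886.87
Ending inventory (cost pool remaining) = $5,406.13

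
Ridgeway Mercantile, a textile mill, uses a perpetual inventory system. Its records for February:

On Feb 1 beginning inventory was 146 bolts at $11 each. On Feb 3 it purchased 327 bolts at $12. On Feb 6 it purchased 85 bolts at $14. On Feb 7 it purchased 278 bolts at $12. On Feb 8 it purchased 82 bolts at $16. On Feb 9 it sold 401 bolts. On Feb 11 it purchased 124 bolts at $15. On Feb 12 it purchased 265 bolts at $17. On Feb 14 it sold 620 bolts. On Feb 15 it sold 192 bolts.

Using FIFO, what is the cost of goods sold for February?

Feb 9, 401 sold [FIFO — oldest first]: 146 @ $11 + 255 @ $12 = $4,666
Feb 14, 620 sold [FIFO — oldest first]: 72 @ $12 + 85 @ $14 + 278 @ $12 + 82 @ $16 + 103 @ $15 = $8,247
Feb 15, 192 sold [FIFO — oldest first]: 21 @ $15 + 171 @ $17 = $3,222
Total COGS = $4,666 + $8,247 + $3,222 = $16,135
Ending inventory: 94 @ $17 = $1,598

COGS = $16,135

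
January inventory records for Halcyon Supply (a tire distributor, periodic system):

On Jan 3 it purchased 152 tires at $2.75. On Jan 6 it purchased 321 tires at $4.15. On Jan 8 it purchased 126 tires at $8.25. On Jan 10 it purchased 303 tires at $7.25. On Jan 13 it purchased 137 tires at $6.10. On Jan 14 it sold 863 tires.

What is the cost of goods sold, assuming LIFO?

Jan 14, 863 sold [LIFO — newest first]: 137 @ $6.10 + 303 @ $7.25 + 126 @ $8.25 + 297 @ $4.15 = $5,304.50
Ending inventory: 152 @ $2.75 + 24 @ $4.15 = $517.60
Check: goods available $5,822.10 = COGS $5,304.50 + ending $517.60

COGS = $5,304.50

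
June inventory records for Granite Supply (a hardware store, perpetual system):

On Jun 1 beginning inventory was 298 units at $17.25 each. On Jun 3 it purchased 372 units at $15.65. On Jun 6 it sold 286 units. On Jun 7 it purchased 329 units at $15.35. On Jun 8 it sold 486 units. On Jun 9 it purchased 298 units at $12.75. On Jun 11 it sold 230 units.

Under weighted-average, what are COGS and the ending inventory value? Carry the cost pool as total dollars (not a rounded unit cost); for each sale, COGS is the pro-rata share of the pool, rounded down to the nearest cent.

After Jun 1: 298 on hand, pool $5,140.50 (≈ $17.2500 each)
After Jun 3: 670 on hand, pool $10,962.30 (≈ $16.3616 each)
Jun 6, sell 286: 286/670 × $10,962.30 → $4,679.42
After Jun 7: 713 on hand, pool $11,333.03 (≈ $15.8949 each)
Jun 8, sell 486: 486/713 × $11,333.03 → $7,724.89
After Jun 9: 525 on hand, pool $7,407.64 (≈ $14.1098 each)
Jun 11, sell 230: 230/525 × $7,407.64 → $3,245.25
Total COGS = $4,679.42 + $7,724.89 + $3,245.25 = $15,649.56
Ending inventory (cost pool remaining) = $4,162.39

COGS = $15,649.56; ending inventory = $4,162.39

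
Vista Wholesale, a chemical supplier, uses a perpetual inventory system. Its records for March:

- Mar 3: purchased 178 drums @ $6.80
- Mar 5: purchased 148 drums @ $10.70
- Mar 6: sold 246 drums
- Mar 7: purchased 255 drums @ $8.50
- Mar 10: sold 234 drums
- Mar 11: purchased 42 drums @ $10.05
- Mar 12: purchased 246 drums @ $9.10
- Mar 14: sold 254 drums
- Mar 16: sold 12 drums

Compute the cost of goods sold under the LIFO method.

COGS = $6,678.60

Mar 6, 246 sold [LIFO — newest first]: 148 @ $10.70 + 98 @ $6.80 = $2,250.00
Mar 10, 234 sold [LIFO — newest first]: 234 @ $8.50 = $1,989.00
Mar 14, 254 sold [LIFO — newest first]: 246 @ $9.10 + 8 @ $10.05 = $2,319.00
Mar 16, 12 sold [LIFO — newest first]: 12 @ $10.05 = $120.60
Total COGS = $2,250.00 + $1,989.00 + $2,319.00 + $120.60 = $6,678.60
Ending inventory: 80 @ $6.80 + 21 @ $8.50 + 22 @ $10.05 = $943.60
Check: goods available $7,622.20 = COGS $6,678.60 + ending $943.60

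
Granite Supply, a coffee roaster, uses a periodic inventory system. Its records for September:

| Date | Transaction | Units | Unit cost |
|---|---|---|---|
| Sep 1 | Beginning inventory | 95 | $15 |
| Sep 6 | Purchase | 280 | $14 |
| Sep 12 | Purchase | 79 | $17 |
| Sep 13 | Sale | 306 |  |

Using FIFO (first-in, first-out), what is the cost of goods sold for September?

COGS = $4,379

Sep 13, 306 sold [FIFO — oldest first]: 95 @ $15 + 211 @ $14 = $4,379
Ending inventory: 69 @ $14 + 79 @ $17 = $2,309
Check: goods available $6,688 = COGS $4,379 + ending $2,309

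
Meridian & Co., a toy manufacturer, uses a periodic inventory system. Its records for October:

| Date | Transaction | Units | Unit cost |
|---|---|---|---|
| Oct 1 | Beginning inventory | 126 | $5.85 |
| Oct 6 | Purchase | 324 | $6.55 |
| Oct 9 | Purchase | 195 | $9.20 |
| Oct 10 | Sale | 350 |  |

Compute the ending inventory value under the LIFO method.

Oct 10, 350 sold [LIFO — newest first]: 195 @ $9.20 + 155 @ $6.55 = $2,809.25
Ending inventory: 126 @ $5.85 + 169 @ $6.55 = $1,844.05
Check: goods available $4,653.30 = COGS $2,809.25 + ending $1,844.05

Ending inventory = $1,844.05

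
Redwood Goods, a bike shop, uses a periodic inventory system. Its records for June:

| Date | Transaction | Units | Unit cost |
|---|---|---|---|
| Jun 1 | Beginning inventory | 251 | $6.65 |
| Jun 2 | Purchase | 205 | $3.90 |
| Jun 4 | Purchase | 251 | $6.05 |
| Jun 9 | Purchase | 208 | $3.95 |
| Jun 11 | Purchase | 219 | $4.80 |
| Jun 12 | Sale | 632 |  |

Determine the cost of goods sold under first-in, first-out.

Jun 12, 632 sold [FIFO — oldest first]: 251 @ $6.65 + 205 @ $3.90 + 176 @ $6.05 = $3,533.45
Ending inventory: 75 @ $6.05 + 208 @ $3.95 + 219 @ $4.80 = $2,326.55

COGS = $3,533.45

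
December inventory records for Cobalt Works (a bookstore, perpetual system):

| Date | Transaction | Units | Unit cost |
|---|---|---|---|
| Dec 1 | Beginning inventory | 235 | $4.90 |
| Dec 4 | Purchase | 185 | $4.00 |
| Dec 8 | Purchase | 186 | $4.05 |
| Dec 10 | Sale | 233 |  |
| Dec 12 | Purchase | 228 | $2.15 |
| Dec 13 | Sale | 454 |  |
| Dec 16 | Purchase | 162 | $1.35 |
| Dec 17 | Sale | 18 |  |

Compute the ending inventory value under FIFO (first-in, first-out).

Dec 10, 233 sold [FIFO — oldest first]: 233 @ $4.90 = $1,141.70
Dec 13, 454 sold [FIFO — oldest first]: 2 @ $4.90 + 185 @ $4.00 + 186 @ $4.05 + 81 @ $2.15 = $1,677.25
Dec 17, 18 sold [FIFO — oldest first]: 18 @ $2.15 = $38.70
Total COGS = $1,141.70 + $1,677.25 + $38.70 = $2,857.65
Ending inventory: 129 @ $2.15 + 162 @ $1.35 = $496.05

Ending inventory = $496.05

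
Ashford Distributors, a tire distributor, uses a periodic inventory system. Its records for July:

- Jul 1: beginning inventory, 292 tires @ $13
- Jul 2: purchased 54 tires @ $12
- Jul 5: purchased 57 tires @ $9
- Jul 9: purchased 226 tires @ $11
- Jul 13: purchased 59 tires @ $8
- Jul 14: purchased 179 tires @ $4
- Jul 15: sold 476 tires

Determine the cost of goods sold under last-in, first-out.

Jul 15, 476 sold [LIFO — newest first]: 179 @ $4 + 59 @ $8 + 226 @ $11 + 12 @ $9 = $3,782
Ending inventory: 292 @ $13 + 54 @ $12 + 45 @ $9 = $4,849

COGS = $3,782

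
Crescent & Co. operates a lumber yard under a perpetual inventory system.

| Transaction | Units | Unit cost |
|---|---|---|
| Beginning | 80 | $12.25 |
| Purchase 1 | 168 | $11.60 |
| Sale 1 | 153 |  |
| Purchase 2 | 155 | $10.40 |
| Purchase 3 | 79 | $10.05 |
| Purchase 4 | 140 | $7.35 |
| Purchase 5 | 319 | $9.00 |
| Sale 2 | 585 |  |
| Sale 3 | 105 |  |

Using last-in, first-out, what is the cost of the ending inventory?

Ending inventory = $1,185.20

Sale 1 (153) [LIFO — newest first]: 153 @ $11.60 = $1,774.80
Sale 2 (585) [LIFO — newest first]: 319 @ $9.00 + 140 @ $7.35 + 79 @ $10.05 + 47 @ $10.40 = $5,182.75
Sale 3 (105) [LIFO — newest first]: 105 @ $10.40 = $1,092.00
Total COGS = $1,774.80 + $5,182.75 + $1,092.00 = $8,049.55
Ending inventory: 80 @ $12.25 + 15 @ $11.60 + 3 @ $10.40 = $1,185.20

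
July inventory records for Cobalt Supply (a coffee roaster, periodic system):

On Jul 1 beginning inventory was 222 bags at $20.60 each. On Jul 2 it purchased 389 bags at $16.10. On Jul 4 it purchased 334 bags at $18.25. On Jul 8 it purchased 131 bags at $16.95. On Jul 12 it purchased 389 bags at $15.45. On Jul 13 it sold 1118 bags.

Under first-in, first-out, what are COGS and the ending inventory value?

COGS = $19,800.95; ending inventory = $5,361.15

Jul 13, 1118 sold [FIFO — oldest first]: 222 @ $20.60 + 389 @ $16.10 + 334 @ $18.25 + 131 @ $16.95 + 42 @ $15.45 = $19,800.95
Ending inventory: 347 @ $15.45 = $5,361.15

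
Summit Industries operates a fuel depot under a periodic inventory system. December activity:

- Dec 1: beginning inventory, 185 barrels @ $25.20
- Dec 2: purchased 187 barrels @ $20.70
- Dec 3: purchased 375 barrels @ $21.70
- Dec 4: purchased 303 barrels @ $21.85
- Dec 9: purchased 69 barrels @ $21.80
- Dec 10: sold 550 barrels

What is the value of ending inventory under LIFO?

Dec 10, 550 sold [LIFO — newest first]: 69 @ $21.80 + 303 @ $21.85 + 178 @ $21.70 = $11,987.35
Ending inventory: 185 @ $25.20 + 187 @ $20.70 + 197 @ $21.70 = $12,807.80

Ending inventory = $12,807.80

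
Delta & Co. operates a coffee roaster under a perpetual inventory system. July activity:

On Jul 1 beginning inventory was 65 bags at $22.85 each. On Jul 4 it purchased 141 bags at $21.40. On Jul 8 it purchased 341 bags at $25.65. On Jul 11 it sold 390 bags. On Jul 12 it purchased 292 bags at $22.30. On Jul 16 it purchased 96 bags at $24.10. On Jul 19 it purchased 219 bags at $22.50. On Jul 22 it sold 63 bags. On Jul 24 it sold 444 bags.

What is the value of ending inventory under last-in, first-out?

Ending inventory = $5,684.05

Jul 11, 390 sold [LIFO — newest first]: 341 @ $25.65 + 49 @ $21.40 = $9,795.25
Jul 22, 63 sold [LIFO — newest first]: 63 @ $22.50 = $1,417.50
Jul 24, 444 sold [LIFO — newest first]: 156 @ $22.50 + 96 @ $24.10 + 192 @ $22.30 = $10,105.20
Total COGS = $9,795.25 + $1,417.50 + $10,105.20 = $21,317.95
Ending inventory: 65 @ $22.85 + 92 @ $21.40 + 100 @ $22.30 = $5,684.05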